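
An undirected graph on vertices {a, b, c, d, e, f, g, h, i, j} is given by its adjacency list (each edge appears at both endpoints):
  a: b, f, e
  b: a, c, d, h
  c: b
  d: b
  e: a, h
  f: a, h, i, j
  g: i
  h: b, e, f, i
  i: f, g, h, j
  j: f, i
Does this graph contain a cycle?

Yes

|V| = 10, |E| = 13, number of components = 1.
Since 13 > 10 - 1, a cycle must exist; for instance a-f-j-i-h-b-a.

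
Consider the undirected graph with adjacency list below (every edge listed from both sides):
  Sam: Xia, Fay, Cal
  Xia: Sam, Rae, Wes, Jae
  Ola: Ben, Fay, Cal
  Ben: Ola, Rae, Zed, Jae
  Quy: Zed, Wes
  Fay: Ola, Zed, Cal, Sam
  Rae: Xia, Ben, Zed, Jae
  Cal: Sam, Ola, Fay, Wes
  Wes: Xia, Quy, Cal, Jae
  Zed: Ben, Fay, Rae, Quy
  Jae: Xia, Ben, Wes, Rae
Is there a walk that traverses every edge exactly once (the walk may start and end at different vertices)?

Yes

Degrees: Sam:3, Xia:4, Ola:3, Ben:4, Quy:2, Fay:4, Rae:4, Cal:4, Wes:4, Zed:4, Jae:4
Odd-degree vertices: Sam, Ola (2 total).
The non-isolated vertices are connected and exactly 2 have odd degree, so an Eulerian trail exists (from Sam to Ola).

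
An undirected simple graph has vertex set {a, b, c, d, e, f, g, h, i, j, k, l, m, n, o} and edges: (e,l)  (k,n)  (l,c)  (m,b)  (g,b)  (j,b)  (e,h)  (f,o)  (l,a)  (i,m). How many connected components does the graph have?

5

Component: {d}
Component: {f, o}
Component: {k, n}
Component: {a, c, e, h, l}
Component: {b, g, i, j, m}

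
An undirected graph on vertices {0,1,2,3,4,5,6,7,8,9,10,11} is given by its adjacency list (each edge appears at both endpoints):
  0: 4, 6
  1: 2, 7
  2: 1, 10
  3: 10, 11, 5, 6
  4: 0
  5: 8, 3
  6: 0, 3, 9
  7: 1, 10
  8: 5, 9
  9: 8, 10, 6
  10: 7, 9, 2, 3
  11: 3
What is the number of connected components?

Component: {0, 1, 2, 3, 4, 5, 6, 7, 8, 9, 10, 11}

1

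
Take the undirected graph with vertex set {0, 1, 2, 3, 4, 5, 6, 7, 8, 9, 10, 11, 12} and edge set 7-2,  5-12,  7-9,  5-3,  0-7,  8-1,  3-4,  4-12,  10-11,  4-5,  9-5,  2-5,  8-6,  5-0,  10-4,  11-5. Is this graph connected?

Component: {1, 6, 8}
Component: {0, 2, 3, 4, 5, 7, 9, 10, 11, 12}
No edge joins these 2 groups, so the graph is disconnected.

No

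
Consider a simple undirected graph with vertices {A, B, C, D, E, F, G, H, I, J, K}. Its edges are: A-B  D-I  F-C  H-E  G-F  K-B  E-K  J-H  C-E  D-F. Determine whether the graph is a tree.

Yes

|V| = 11, |E| = 10.
Connected and |E| = |V| - 1, which characterizes a tree.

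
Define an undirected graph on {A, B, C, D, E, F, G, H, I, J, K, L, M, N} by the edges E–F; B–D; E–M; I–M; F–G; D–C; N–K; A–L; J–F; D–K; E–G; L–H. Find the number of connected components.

3

Component: {A, H, L}
Component: {B, C, D, K, N}
Component: {E, F, G, I, J, M}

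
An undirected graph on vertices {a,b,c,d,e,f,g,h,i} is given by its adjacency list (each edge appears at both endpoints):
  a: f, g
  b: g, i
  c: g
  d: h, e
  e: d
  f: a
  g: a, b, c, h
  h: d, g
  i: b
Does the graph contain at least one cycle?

No

The graph has 9 vertices, 8 edges, and 1 connected component.
A forest on 9 vertices with 1 component has exactly 8 edges, which matches — so no cycle.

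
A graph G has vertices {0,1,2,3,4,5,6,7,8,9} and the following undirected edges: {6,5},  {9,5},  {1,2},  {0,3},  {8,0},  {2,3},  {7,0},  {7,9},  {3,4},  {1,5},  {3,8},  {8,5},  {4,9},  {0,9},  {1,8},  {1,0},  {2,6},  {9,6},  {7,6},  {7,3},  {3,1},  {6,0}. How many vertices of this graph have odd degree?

Degrees: 0:6, 1:5, 2:3, 3:6, 4:2, 5:4, 6:5, 7:4, 8:4, 9:5
Odd-degree vertices: 1, 2, 6, 9.

4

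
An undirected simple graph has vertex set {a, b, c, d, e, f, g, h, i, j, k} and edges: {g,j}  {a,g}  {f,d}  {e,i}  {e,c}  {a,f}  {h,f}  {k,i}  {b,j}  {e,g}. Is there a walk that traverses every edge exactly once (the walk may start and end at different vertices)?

Degrees: a:2, b:1, c:1, d:1, e:3, f:3, g:3, h:1, i:2, j:2, k:1
Odd-degree vertices: b, c, d, e, f, g, h, k (8 total).
With 8 odd-degree vertices (more than two), no single trail can use every edge.

No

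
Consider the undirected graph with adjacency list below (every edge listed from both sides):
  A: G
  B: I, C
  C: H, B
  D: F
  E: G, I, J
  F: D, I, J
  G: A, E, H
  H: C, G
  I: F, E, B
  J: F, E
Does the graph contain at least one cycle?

|V| = 10, |E| = 11, number of components = 1.
Since 11 > 10 - 1, a cycle must exist; for instance E-I-F-J-E.

Yes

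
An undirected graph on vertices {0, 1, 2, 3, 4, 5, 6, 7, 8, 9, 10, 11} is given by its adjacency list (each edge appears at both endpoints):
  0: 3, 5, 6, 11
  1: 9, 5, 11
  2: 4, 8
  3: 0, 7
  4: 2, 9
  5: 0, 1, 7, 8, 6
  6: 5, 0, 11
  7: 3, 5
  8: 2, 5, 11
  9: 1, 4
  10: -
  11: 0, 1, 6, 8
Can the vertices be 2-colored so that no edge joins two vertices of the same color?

6-0-11-6 is an odd cycle (length 3), and a bipartite graph can contain only even cycles.

No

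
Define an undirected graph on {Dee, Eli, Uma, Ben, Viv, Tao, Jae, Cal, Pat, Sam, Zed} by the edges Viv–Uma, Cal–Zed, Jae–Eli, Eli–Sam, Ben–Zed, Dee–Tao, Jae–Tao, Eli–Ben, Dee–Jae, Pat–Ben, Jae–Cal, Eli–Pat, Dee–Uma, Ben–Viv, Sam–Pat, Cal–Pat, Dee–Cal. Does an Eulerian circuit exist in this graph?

Yes

Degrees: Dee:4, Eli:4, Uma:2, Ben:4, Viv:2, Tao:2, Jae:4, Cal:4, Pat:4, Sam:2, Zed:2
Every vertex has even degree and the edges form a single connected piece, so an Eulerian circuit exists.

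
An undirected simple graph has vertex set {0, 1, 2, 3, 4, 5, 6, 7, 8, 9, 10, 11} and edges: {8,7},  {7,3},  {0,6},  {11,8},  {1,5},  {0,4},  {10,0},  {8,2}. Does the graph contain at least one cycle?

|V| = 12, |E| = 8, number of components = 4.
Since 8 = 12 - 4, the graph is a forest and contains no cycle.

No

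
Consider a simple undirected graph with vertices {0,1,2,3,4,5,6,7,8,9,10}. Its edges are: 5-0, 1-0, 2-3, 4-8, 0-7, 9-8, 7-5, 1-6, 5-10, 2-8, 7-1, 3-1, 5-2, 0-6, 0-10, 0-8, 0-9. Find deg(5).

Neighbors of 5: 0, 2, 7, 10.

4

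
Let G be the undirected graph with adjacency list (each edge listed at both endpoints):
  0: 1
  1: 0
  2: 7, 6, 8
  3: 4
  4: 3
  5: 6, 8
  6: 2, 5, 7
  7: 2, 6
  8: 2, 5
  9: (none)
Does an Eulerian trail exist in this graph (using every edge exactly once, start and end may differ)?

Degrees: 0:1, 1:1, 2:3, 3:1, 4:1, 5:2, 6:3, 7:2, 8:2, 9:0
Odd-degree vertices: 0, 1, 2, 3, 4, 6 (6 total).
An Eulerian trail requires 0 or 2 odd-degree vertices; here there are 6.

No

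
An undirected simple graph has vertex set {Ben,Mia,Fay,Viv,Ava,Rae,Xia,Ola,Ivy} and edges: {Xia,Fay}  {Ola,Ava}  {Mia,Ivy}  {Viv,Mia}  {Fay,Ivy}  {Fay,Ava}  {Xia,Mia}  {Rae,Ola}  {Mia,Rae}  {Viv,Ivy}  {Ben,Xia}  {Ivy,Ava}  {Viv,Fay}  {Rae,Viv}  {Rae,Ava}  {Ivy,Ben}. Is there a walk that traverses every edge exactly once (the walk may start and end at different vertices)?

Yes

Degrees: Ben:2, Mia:4, Fay:4, Viv:4, Ava:4, Rae:4, Xia:3, Ola:2, Ivy:5
Odd-degree vertices: Xia, Ivy (2 total).
The non-isolated vertices are connected and exactly 2 have odd degree, so an Eulerian trail exists (from Xia to Ivy).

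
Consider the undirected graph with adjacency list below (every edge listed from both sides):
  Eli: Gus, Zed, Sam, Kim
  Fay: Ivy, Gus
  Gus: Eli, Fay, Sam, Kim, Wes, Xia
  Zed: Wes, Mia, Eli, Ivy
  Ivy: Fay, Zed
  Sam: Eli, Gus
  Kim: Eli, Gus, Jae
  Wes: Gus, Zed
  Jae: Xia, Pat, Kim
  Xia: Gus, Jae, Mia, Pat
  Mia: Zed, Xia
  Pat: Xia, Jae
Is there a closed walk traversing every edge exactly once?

No

Degrees: Eli:4, Fay:2, Gus:6, Zed:4, Ivy:2, Sam:2, Kim:3, Wes:2, Jae:3, Xia:4, Mia:2, Pat:2
Vertices with odd degree: Kim, Jae. An Eulerian circuit requires all degrees even.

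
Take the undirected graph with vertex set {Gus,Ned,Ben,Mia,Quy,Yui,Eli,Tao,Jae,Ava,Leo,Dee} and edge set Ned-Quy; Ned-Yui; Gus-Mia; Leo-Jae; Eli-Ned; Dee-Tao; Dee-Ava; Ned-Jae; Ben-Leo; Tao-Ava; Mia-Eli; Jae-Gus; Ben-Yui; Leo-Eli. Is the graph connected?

No

Component: {Tao, Ava, Dee}
Component: {Gus, Ned, Ben, Mia, Quy, Yui, Eli, Jae, Leo}
No edge joins these 2 groups, so the graph is disconnected.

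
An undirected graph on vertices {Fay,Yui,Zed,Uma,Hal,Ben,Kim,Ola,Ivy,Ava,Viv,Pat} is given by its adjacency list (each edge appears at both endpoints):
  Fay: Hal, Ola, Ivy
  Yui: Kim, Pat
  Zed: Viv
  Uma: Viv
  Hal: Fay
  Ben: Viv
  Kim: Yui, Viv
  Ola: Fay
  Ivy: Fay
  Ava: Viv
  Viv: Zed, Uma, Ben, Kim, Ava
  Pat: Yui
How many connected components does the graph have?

2

Component: {Fay, Hal, Ola, Ivy}
Component: {Yui, Zed, Uma, Ben, Kim, Ava, Viv, Pat}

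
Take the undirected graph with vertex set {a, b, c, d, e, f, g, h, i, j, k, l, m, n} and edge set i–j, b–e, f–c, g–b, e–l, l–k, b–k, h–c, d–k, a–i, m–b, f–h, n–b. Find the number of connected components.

Component: {a, i, j}
Component: {c, f, h}
Component: {b, d, e, g, k, l, m, n}

3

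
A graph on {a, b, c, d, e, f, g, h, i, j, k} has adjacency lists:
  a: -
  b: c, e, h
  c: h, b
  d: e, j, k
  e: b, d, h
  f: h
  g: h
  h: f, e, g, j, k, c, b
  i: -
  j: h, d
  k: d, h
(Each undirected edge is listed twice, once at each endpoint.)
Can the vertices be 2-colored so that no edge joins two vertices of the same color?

h-b-e-h is an odd cycle (length 3), and a bipartite graph can contain only even cycles.

No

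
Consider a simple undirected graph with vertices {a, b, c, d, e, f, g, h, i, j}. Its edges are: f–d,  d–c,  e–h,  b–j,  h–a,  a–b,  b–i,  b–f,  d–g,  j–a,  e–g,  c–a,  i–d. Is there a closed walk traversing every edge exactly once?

Yes

Degrees: a:4, b:4, c:2, d:4, e:2, f:2, g:2, h:2, i:2, j:2
Every vertex has even degree and the edges form a single connected piece, so an Eulerian circuit exists.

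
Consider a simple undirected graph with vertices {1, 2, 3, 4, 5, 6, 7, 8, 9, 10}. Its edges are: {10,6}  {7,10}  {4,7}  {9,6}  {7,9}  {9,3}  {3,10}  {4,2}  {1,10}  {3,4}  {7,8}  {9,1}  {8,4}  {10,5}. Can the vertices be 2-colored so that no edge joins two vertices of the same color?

No

7-8-4-7 is an odd cycle (length 3), and a bipartite graph can contain only even cycles.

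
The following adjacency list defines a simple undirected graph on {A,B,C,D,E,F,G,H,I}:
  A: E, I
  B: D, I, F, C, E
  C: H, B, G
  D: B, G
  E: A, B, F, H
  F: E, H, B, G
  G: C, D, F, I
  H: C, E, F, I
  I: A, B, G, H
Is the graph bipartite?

The cycle E-F-H-E has length 3, which is odd, so the graph is not bipartite.

No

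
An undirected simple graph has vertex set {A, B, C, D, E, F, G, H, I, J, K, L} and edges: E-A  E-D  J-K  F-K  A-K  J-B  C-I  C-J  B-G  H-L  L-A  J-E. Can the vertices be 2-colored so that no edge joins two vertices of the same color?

Color {B, C, E, K, L} black and {A, D, F, G, H, I, J} white. No edge joins two same-colored vertices, so the graph is bipartite.

Yes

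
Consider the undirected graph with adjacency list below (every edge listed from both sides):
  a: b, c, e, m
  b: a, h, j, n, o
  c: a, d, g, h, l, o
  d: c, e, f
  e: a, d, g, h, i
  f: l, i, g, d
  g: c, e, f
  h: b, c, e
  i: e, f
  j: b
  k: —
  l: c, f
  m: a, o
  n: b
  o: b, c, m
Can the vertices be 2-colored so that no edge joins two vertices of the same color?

Yes

Color {b, c, e, f, k, m} black and {a, d, g, h, i, j, l, n, o} white. No edge joins two same-colored vertices, so the graph is bipartite.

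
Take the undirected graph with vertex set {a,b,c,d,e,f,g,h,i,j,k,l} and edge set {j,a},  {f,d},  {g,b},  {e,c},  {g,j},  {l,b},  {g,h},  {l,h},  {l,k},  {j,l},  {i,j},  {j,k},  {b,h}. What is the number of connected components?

3

Component: {c, e}
Component: {d, f}
Component: {a, b, g, h, i, j, k, l}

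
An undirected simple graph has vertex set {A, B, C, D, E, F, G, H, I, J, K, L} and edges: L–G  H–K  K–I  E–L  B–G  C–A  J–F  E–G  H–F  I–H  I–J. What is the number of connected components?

Component: {D}
Component: {A, C}
Component: {B, E, G, L}
Component: {F, H, I, J, K}

4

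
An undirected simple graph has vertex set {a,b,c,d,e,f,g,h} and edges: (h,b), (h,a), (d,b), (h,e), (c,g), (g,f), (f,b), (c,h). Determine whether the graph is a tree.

No

|V| = 8, |E| = 8.
A tree on 8 vertices has exactly 7 edges; this graph has 8, so it contains a cycle and is not a tree.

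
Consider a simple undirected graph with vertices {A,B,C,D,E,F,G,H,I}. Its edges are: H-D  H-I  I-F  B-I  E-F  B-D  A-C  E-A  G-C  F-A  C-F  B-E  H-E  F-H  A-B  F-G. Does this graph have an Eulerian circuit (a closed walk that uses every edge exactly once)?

Degrees: A:4, B:4, C:3, D:2, E:4, F:6, G:2, H:4, I:3
C, I have odd degree; an Eulerian circuit needs every degree to be even, so none exists.

No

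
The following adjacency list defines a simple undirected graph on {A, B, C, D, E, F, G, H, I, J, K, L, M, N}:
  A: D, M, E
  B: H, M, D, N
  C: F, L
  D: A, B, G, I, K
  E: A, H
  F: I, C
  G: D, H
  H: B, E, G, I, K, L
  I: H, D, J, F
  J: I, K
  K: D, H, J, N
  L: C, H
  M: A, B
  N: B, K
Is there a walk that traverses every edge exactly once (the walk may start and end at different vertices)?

Yes

Degrees: A:3, B:4, C:2, D:5, E:2, F:2, G:2, H:6, I:4, J:2, K:4, L:2, M:2, N:2
Odd-degree vertices: A, D (2 total).
The non-isolated vertices are connected and exactly 2 have odd degree, so an Eulerian trail exists (from A to D).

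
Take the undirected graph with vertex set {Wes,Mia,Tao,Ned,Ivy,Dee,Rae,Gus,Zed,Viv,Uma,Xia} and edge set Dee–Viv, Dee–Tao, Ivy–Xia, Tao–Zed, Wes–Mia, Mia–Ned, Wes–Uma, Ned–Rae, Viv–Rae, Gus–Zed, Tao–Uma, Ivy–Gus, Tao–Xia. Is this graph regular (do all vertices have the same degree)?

Degrees: Wes:2, Mia:2, Tao:4, Ned:2, Ivy:2, Dee:2, Rae:2, Gus:2, Zed:2, Viv:2, Uma:2, Xia:2
Degrees are not all equal (e.g. deg(Wes)=2 but deg(Tao)=4); not regular.

No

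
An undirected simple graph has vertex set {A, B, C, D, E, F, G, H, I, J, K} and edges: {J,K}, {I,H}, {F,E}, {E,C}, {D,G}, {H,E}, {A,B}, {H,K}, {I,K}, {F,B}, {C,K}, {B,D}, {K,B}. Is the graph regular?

No

Degrees: A:1, B:4, C:2, D:2, E:3, F:2, G:1, H:3, I:2, J:1, K:5
Vertex A has degree 1 while K has degree 5, so the graph is not regular.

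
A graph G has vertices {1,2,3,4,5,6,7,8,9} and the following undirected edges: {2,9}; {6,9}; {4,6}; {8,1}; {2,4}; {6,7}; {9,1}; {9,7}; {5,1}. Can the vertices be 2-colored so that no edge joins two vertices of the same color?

The cycle 7-6-9-7 has length 3, which is odd, so the graph is not bipartite.

No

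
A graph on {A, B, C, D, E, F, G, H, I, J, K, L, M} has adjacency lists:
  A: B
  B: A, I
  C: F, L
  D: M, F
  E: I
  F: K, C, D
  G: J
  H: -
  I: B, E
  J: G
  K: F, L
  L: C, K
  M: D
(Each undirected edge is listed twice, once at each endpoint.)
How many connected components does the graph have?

Component: {H}
Component: {G, J}
Component: {A, B, E, I}
Component: {C, D, F, K, L, M}

4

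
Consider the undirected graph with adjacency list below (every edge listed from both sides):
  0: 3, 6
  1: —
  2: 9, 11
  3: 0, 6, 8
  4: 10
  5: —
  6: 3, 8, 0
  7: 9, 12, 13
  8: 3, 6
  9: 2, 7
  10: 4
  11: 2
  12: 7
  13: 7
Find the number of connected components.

5

Component: {1}
Component: {5}
Component: {4, 10}
Component: {0, 3, 6, 8}
Component: {2, 7, 9, 11, 12, 13}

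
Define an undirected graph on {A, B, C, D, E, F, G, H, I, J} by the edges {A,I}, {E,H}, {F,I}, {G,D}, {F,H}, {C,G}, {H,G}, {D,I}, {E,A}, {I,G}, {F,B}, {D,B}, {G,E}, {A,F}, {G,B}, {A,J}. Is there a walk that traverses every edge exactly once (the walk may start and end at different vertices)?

No

Degrees: A:4, B:3, C:1, D:3, E:3, F:4, G:6, H:3, I:4, J:1
Odd-degree vertices: B, C, D, E, H, J (6 total).
An Eulerian trail requires 0 or 2 odd-degree vertices; here there are 6.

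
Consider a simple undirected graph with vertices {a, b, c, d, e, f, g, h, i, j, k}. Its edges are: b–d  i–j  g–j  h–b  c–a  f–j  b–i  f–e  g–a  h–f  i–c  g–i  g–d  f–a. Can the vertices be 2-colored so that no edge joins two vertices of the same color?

The cycle g-i-j-g has length 3, which is odd, so the graph is not bipartite.

No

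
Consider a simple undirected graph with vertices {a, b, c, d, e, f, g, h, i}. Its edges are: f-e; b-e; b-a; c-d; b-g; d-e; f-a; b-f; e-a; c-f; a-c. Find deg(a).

Neighbors of a: b, c, e, f.

4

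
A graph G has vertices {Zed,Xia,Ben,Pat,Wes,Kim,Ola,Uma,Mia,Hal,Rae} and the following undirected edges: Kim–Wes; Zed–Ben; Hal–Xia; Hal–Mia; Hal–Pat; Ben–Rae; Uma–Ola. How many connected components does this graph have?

Component: {Wes, Kim}
Component: {Ola, Uma}
Component: {Zed, Ben, Rae}
Component: {Xia, Pat, Mia, Hal}

4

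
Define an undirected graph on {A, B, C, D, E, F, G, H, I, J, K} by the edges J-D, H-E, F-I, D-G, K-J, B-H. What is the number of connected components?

Component: {A}
Component: {C}
Component: {F, I}
Component: {B, E, H}
Component: {D, G, J, K}

5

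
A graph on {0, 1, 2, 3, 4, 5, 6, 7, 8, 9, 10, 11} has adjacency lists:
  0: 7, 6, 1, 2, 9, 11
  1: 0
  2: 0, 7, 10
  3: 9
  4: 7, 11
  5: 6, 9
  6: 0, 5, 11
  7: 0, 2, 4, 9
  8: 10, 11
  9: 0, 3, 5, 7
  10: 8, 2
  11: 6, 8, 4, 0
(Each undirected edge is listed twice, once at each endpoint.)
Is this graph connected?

Yes

A breadth-first search from 0 visits 0, 9, 2, 6, 7, 1, 11, 5, 3, 10, 4, 8 — all 12 vertices — so the graph is connected.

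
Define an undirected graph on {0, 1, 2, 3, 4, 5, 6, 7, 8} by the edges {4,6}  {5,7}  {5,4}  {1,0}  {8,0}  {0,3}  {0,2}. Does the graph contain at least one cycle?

No

The graph has 9 vertices, 7 edges, and 2 connected components.
A forest on 9 vertices with 2 components has exactly 7 edges, which matches — so no cycle.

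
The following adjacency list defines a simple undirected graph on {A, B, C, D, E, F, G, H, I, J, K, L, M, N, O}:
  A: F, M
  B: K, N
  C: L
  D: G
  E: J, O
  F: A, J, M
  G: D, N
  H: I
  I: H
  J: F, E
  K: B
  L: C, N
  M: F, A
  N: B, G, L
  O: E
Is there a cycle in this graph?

Yes

|V| = 15, |E| = 13, number of components = 3.
Since 13 > 15 - 3, a cycle must exist; for instance A-F-M-A.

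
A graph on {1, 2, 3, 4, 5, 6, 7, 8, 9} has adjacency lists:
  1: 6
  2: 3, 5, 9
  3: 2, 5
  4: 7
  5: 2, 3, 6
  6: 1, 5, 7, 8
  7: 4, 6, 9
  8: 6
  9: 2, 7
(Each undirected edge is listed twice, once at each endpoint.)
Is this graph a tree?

No

|V| = 9, |E| = 10.
A tree on 9 vertices has exactly 8 edges; this graph has 10, so it contains a cycle and is not a tree.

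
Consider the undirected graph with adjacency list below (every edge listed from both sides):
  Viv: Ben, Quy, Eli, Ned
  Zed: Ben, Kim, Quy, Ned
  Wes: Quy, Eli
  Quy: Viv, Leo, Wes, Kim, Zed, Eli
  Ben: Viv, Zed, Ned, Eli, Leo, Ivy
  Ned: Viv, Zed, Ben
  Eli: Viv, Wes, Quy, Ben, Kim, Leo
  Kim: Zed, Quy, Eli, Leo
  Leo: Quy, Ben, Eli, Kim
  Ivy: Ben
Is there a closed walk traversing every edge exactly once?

No

Degrees: Viv:4, Zed:4, Wes:2, Quy:6, Ben:6, Ned:3, Eli:6, Kim:4, Leo:4, Ivy:1
Vertices with odd degree: Ned, Ivy. An Eulerian circuit requires all degrees even.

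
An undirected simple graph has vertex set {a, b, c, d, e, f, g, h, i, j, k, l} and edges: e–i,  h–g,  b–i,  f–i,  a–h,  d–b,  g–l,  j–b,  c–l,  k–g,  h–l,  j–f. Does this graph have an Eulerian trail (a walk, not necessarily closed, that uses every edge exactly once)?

Degrees: a:1, b:3, c:1, d:1, e:1, f:2, g:3, h:3, i:3, j:2, k:1, l:3
Odd-degree vertices: a, b, c, d, e, g, h, i, k, l (10 total).
With 10 odd-degree vertices (more than two), no single trail can use every edge.

No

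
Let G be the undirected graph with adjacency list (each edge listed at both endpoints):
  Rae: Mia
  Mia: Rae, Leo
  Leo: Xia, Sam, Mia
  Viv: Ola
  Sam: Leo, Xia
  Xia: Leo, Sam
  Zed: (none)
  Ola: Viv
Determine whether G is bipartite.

The cycle Sam-Leo-Xia-Sam has length 3, which is odd, so the graph is not bipartite.

No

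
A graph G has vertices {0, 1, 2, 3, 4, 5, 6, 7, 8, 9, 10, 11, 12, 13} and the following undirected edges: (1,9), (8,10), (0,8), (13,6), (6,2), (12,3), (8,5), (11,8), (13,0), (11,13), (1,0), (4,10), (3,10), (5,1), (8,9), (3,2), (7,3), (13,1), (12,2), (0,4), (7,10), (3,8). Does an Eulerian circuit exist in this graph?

No

Degrees: 0:4, 1:4, 2:3, 3:5, 4:2, 5:2, 6:2, 7:2, 8:6, 9:2, 10:4, 11:2, 12:2, 13:4
2, 3 have odd degree; an Eulerian circuit needs every degree to be even, so none exists.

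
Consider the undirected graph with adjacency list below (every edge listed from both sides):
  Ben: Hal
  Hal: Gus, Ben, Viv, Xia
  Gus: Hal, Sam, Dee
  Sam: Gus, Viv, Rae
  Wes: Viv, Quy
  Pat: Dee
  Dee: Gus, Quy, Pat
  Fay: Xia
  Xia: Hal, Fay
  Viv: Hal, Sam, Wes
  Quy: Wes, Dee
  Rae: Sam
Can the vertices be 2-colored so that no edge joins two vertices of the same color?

Yes

A valid 2-coloring puts {Hal, Sam, Wes, Dee, Fay} on one side and {Ben, Gus, Pat, Xia, Viv, Quy, Rae} on the other; every edge crosses between the two sides.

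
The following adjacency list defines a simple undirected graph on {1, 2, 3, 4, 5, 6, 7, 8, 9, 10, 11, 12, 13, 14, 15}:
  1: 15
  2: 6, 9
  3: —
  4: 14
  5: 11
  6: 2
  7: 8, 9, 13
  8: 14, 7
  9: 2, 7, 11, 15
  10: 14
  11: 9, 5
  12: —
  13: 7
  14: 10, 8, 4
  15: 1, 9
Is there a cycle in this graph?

The graph has 15 vertices, 12 edges, and 3 connected components.
A forest on 15 vertices with 3 components has exactly 12 edges, which matches — so no cycle.

No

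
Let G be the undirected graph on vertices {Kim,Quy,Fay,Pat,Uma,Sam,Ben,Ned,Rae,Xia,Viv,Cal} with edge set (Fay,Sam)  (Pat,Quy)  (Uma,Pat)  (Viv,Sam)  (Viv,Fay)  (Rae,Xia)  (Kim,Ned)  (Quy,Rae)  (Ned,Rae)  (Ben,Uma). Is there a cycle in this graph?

Yes

The graph has 12 vertices, 10 edges, and 3 connected components.
One cycle is Fay-Sam-Viv-Fay.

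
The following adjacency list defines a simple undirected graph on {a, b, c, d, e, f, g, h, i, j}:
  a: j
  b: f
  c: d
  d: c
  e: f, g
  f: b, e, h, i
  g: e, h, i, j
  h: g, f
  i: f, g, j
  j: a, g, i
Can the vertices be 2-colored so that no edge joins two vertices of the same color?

i-g-j-i is an odd cycle (length 3), and a bipartite graph can contain only even cycles.

No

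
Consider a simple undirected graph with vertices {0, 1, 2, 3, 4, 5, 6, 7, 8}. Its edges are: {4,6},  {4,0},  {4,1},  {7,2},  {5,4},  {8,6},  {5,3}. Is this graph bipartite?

Partition the vertices as {3, 4, 7, 8} vs {0, 1, 2, 5, 6}. Each listed edge has one endpoint in each part, so the graph is bipartite.

Yes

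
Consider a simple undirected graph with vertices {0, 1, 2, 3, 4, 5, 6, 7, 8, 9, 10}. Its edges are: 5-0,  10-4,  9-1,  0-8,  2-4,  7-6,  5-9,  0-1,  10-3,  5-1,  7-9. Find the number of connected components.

Component: {2, 3, 4, 10}
Component: {0, 1, 5, 6, 7, 8, 9}

2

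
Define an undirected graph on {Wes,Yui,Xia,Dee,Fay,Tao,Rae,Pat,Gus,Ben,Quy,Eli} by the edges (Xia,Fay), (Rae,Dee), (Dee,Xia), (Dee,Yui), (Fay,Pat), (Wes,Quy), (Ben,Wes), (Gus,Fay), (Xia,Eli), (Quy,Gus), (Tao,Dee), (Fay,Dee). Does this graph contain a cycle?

Yes

The graph has 12 vertices, 12 edges, and 1 connected component.
Since 12 > 12 - 1, a cycle must exist; for instance Fay-Dee-Xia-Fay.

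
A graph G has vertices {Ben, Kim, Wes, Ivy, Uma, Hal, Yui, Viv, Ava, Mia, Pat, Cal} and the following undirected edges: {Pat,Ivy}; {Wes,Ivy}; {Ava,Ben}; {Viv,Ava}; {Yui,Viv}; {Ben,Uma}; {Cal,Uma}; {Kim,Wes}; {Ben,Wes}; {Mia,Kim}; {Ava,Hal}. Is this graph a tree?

Yes

The graph has 12 vertices and 11 edges.
It is connected with exactly 11 edges, hence acyclic — it is a tree.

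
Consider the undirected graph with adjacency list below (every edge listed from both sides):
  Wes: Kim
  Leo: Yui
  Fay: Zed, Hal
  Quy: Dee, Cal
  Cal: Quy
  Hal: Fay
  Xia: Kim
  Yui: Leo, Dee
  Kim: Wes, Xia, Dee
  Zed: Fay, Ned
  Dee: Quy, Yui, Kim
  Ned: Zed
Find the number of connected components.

Component: {Fay, Hal, Zed, Ned}
Component: {Wes, Leo, Quy, Cal, Xia, Yui, Kim, Dee}

2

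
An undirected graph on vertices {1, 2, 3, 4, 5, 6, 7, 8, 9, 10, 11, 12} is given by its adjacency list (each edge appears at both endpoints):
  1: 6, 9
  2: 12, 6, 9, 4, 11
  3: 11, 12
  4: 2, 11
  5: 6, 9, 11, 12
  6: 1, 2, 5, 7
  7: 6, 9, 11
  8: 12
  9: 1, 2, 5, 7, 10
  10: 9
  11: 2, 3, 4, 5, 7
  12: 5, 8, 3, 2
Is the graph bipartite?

The cycle 2-4-11-2 has length 3, which is odd, so the graph is not bipartite.

No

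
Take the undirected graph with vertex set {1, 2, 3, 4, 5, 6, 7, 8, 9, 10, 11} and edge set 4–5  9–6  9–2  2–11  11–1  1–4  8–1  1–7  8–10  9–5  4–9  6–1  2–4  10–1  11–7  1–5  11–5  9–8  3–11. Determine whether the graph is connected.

A breadth-first search from 1 visits 1, 7, 10, 8, 11, 5, 4, 6, 9, 3, 2 — all 11 vertices — so the graph is connected.

Yes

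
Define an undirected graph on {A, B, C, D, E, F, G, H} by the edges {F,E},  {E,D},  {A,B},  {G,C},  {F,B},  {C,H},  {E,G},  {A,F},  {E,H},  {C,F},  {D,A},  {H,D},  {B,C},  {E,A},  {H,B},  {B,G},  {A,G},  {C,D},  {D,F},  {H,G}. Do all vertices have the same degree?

Degrees: A:5, B:5, C:5, D:5, E:5, F:5, G:5, H:5
Every vertex has degree 5, so the graph is 5-regular.

Yes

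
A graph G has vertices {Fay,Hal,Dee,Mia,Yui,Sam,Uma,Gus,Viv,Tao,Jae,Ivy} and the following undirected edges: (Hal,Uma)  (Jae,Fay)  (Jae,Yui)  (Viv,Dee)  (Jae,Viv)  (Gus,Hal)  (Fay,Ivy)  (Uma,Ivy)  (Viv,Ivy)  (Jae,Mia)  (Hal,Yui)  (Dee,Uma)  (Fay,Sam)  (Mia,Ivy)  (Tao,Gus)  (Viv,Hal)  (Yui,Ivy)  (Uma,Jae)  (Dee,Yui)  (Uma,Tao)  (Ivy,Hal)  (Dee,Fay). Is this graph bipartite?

Yui-Hal-Ivy-Yui is an odd cycle (length 3), and a bipartite graph can contain only even cycles.

No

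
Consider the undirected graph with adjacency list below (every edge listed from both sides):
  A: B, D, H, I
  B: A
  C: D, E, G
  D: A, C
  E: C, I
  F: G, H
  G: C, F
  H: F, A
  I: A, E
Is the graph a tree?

|V| = 9, |E| = 10.
A tree on 9 vertices has exactly 8 edges; this graph has 10, so it contains a cycle and is not a tree.

No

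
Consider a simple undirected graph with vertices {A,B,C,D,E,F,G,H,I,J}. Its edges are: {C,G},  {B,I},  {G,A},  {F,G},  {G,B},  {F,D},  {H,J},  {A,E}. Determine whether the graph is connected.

No

Component: {H, J}
Component: {A, B, C, D, E, F, G, I}
There are 2 separate components, so the graph is not connected.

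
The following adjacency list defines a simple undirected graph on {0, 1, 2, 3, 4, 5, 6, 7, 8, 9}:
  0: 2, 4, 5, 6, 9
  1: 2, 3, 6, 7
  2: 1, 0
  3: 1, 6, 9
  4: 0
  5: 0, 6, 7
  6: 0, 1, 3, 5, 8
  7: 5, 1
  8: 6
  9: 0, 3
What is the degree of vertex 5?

3

Neighbors of 5: 0, 6, 7.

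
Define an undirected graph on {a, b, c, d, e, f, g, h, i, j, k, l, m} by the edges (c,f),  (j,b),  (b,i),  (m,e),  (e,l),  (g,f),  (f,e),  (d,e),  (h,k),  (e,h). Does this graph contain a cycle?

No

|V| = 13, |E| = 10, number of components = 3.
Since 10 = 13 - 3, the graph is a forest and contains no cycle.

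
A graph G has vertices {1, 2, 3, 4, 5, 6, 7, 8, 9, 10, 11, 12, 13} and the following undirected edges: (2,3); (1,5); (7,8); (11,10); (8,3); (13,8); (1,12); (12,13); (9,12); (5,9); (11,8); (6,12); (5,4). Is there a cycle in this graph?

Yes

|V| = 13, |E| = 13, number of components = 1.
Since 13 > 13 - 1, a cycle must exist; for instance 1-12-9-5-1.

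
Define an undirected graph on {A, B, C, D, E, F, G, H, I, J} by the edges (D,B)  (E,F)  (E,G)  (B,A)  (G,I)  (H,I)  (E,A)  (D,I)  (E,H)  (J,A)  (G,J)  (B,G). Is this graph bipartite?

Color {B, C, E, I, J} black and {A, D, F, G, H} white. No edge joins two same-colored vertices, so the graph is bipartite.

Yes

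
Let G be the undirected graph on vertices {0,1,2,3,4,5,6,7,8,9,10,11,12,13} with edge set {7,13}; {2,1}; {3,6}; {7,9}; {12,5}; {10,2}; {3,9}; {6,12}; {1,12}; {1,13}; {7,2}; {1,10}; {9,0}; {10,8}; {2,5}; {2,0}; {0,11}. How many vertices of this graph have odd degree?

Degrees: 0:3, 1:4, 2:5, 3:2, 4:0, 5:2, 6:2, 7:3, 8:1, 9:3, 10:3, 11:1, 12:3, 13:2
Odd-degree vertices: 0, 2, 7, 8, 9, 10, 11, 12.

8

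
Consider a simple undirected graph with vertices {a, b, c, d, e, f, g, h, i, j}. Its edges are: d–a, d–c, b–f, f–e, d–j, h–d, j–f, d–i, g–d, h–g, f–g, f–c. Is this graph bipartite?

No

g-h-d-g is an odd cycle (length 3), and a bipartite graph can contain only even cycles.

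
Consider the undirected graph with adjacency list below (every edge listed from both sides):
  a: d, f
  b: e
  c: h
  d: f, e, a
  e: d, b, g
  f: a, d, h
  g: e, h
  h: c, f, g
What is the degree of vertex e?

3

Neighbors of e: b, d, g.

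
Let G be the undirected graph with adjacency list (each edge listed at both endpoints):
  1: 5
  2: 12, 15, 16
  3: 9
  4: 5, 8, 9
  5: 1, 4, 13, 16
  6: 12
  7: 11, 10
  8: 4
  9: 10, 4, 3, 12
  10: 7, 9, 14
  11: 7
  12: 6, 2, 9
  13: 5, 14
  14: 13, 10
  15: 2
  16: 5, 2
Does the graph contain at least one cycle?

Yes

The graph has 16 vertices, 17 edges, and 1 connected component.
Since 17 > 16 - 1, a cycle must exist; for instance 5-4-9-12-2-16-5.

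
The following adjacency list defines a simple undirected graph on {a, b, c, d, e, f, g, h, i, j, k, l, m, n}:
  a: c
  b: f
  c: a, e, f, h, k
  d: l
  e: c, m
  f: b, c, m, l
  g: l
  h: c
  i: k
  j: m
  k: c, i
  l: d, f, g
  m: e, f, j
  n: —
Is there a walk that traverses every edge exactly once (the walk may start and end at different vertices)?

No

Degrees: a:1, b:1, c:5, d:1, e:2, f:4, g:1, h:1, i:1, j:1, k:2, l:3, m:3, n:0
Odd-degree vertices: a, b, c, d, g, h, i, j, l, m (10 total).
An Eulerian trail requires 0 or 2 odd-degree vertices; here there are 10.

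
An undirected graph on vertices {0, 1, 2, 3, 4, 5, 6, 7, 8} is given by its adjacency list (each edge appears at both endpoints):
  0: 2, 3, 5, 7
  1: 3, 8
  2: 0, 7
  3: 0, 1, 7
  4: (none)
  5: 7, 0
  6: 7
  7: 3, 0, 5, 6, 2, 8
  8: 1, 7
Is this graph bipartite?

No

The cycle 7-0-3-7 has length 3, which is odd, so the graph is not bipartite.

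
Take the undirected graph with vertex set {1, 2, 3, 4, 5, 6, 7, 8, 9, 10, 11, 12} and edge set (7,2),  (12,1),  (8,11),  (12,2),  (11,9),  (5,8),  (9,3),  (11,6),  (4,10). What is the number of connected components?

Component: {4, 10}
Component: {1, 2, 7, 12}
Component: {3, 5, 6, 8, 9, 11}

3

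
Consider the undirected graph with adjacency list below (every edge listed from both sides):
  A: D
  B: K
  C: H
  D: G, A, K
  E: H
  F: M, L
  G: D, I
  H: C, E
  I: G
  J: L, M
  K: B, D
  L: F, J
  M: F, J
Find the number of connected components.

3

Component: {C, E, H}
Component: {F, J, L, M}
Component: {A, B, D, G, I, K}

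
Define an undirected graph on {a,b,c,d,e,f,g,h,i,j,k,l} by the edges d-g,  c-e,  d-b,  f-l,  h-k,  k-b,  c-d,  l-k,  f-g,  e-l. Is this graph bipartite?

Yes

A valid 2-coloring puts {a, d, e, f, i, j, k} on one side and {b, c, g, h, l} on the other; every edge crosses between the two sides.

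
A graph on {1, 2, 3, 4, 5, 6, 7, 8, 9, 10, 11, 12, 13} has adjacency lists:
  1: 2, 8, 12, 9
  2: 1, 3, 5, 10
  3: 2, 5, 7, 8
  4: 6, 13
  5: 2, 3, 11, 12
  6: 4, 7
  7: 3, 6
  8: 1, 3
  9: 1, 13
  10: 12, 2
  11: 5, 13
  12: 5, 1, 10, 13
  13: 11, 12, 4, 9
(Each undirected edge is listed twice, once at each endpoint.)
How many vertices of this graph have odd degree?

Degrees: 1:4, 2:4, 3:4, 4:2, 5:4, 6:2, 7:2, 8:2, 9:2, 10:2, 11:2, 12:4, 13:4
Odd-degree vertices: none.

0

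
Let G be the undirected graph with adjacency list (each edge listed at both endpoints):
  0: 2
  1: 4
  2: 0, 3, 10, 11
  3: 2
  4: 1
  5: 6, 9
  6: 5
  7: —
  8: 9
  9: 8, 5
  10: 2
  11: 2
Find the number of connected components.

4

Component: {7}
Component: {1, 4}
Component: {5, 6, 8, 9}
Component: {0, 2, 3, 10, 11}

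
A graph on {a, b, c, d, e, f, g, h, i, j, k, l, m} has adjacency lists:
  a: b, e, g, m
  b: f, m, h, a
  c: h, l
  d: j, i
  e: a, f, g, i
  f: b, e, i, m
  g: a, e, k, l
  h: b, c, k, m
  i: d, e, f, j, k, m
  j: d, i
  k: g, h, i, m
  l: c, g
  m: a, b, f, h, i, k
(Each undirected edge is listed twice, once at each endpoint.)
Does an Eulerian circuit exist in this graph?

Degrees: a:4, b:4, c:2, d:2, e:4, f:4, g:4, h:4, i:6, j:2, k:4, l:2, m:6
All degrees are even and the non-isolated vertices are connected — an Eulerian circuit exists.

Yes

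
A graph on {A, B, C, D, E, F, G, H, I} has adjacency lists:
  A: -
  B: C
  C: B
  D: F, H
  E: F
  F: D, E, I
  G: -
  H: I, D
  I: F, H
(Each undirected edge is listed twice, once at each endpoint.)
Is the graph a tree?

No

|V| = 9, |E| = 6.
It is not connected, so it is not a tree.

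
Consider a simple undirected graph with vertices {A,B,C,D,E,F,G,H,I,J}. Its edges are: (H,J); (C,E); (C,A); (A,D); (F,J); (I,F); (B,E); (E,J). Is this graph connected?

Component: {G}
Component: {A, B, C, D, E, F, H, I, J}
There are 2 separate components, so the graph is not connected.

No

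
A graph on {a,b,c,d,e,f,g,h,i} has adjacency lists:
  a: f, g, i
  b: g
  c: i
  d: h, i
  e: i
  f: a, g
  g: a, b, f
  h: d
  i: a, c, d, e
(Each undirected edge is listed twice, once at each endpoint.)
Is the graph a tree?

The graph has 9 vertices and 9 edges.
A tree on 9 vertices has exactly 8 edges; this graph has 9, so it contains a cycle and is not a tree.

No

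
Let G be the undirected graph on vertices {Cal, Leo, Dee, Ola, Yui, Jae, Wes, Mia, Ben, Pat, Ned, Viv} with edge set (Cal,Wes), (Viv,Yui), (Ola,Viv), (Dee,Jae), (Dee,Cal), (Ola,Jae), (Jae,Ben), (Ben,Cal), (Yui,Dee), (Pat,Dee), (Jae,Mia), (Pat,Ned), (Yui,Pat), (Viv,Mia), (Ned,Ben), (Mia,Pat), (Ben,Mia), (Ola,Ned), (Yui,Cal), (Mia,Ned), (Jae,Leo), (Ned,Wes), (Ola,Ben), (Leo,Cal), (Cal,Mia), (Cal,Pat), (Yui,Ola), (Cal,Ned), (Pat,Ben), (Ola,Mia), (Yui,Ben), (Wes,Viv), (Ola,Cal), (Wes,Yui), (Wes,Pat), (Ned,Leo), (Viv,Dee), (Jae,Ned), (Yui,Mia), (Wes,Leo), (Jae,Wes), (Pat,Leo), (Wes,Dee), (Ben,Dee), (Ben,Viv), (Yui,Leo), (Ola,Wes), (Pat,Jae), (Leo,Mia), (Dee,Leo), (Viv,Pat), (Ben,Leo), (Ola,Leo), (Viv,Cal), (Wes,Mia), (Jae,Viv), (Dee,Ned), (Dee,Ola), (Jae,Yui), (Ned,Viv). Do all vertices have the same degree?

Degrees: Cal:10, Leo:10, Dee:10, Ola:10, Yui:10, Jae:10, Wes:10, Mia:10, Ben:10, Pat:10, Ned:10, Viv:10
All degrees equal 10; the graph is regular.

Yes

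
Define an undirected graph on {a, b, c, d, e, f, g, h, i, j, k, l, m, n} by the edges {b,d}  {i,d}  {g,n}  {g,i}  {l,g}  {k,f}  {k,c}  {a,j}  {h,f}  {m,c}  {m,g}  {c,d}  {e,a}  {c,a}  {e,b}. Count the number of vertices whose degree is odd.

Degrees: a:3, b:2, c:4, d:3, e:2, f:2, g:4, h:1, i:2, j:1, k:2, l:1, m:2, n:1
Odd-degree vertices: a, d, h, j, l, n.

6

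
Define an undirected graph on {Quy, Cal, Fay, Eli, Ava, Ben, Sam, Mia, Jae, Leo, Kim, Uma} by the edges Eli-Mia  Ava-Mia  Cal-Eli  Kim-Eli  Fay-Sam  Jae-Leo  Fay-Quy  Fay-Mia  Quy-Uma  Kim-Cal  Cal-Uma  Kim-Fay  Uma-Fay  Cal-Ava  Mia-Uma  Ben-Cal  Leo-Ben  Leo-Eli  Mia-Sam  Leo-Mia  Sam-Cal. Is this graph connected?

A breadth-first search from Quy visits Quy, Fay, Uma, Sam, Kim, Mia, Cal, Eli, Leo, Ava, Ben, Jae — all 12 vertices — so the graph is connected.

Yes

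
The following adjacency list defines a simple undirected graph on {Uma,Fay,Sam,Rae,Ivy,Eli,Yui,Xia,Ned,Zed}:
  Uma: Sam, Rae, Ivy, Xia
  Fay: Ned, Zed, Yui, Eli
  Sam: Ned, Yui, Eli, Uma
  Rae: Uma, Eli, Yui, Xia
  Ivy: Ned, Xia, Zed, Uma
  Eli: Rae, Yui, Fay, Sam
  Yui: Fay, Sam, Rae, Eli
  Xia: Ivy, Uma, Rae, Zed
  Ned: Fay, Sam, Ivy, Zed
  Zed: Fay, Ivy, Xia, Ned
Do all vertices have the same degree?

Yes

Degrees: Uma:4, Fay:4, Sam:4, Rae:4, Ivy:4, Eli:4, Yui:4, Xia:4, Ned:4, Zed:4
All degrees equal 4; the graph is regular.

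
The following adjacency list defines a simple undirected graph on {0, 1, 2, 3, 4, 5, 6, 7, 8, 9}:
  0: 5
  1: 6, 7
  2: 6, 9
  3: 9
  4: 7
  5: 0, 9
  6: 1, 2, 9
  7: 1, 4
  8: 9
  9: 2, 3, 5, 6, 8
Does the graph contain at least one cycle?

The graph has 10 vertices, 10 edges, and 1 connected component.
One cycle is 9-6-2-9.

Yes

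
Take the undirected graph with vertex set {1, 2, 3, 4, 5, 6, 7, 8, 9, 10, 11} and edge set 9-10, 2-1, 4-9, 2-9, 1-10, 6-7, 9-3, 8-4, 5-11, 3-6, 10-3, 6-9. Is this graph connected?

Component: {5, 11}
Component: {1, 2, 3, 4, 6, 7, 8, 9, 10}
No edge joins these 2 groups, so the graph is disconnected.

No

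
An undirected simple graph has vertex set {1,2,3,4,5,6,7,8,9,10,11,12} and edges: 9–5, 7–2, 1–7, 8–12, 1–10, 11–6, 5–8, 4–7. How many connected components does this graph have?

Component: {3}
Component: {6, 11}
Component: {5, 8, 9, 12}
Component: {1, 2, 4, 7, 10}

4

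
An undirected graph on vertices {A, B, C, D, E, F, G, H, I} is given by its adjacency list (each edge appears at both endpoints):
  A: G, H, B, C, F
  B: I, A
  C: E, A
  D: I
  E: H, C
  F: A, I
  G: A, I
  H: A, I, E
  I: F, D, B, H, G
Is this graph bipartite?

Yes

A valid 2-coloring puts {B, C, D, F, G, H} on one side and {A, E, I} on the other; every edge crosses between the two sides.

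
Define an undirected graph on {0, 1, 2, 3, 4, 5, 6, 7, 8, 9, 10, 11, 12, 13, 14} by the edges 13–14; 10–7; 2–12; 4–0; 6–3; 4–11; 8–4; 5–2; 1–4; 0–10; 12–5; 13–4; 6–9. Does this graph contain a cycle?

Yes

The graph has 15 vertices, 13 edges, and 3 connected components.
Since 13 > 15 - 3, a cycle must exist; for instance 2-12-5-2.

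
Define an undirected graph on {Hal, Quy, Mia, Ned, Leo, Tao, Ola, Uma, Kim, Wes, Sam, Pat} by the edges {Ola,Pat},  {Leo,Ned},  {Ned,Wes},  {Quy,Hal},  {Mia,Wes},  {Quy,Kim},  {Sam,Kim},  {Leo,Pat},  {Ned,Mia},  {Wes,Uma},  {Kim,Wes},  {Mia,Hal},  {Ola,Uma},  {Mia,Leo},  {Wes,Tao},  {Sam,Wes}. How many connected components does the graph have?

1

Component: {Hal, Quy, Mia, Ned, Leo, Tao, Ola, Uma, Kim, Wes, Sam, Pat}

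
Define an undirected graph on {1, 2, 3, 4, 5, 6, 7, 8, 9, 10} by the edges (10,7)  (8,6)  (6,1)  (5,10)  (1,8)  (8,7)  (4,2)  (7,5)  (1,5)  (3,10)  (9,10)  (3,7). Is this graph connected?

No

Component: {2, 4}
Component: {1, 3, 5, 6, 7, 8, 9, 10}
No edge joins these 2 groups, so the graph is disconnected.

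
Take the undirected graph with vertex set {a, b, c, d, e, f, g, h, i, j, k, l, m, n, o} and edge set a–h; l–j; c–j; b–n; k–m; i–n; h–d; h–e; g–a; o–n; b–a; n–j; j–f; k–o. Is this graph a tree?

The graph has 15 vertices and 14 edges.
Connected and |E| = |V| - 1, which characterizes a tree.

Yes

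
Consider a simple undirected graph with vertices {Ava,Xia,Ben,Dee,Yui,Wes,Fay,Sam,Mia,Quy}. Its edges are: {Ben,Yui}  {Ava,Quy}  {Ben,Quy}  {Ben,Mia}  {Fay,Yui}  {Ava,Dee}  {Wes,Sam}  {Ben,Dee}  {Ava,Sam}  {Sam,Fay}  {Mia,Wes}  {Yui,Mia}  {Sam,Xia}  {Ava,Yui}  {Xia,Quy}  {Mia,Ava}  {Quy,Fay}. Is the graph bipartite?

The cycle Yui-Mia-Ben-Yui has length 3, which is odd, so the graph is not bipartite.

No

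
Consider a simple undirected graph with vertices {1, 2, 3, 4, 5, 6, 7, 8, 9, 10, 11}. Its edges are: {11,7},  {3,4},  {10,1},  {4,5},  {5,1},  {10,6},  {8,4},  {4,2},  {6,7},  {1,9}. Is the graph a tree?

The graph has 11 vertices and 10 edges.
It is connected with exactly 10 edges, hence acyclic — it is a tree.

Yes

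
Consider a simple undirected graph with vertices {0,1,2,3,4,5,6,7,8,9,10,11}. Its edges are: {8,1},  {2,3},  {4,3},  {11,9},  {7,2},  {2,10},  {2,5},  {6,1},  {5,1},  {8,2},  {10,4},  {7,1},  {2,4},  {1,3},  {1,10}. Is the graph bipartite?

The cycle 4-2-10-4 has length 3, which is odd, so the graph is not bipartite.

No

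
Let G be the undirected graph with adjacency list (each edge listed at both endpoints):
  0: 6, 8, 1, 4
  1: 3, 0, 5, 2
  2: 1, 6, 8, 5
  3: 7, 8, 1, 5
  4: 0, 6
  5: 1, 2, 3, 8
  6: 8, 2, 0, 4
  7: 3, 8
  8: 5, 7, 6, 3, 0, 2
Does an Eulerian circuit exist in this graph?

Yes

Degrees: 0:4, 1:4, 2:4, 3:4, 4:2, 5:4, 6:4, 7:2, 8:6
Every vertex has even degree and the edges form a single connected piece, so an Eulerian circuit exists.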